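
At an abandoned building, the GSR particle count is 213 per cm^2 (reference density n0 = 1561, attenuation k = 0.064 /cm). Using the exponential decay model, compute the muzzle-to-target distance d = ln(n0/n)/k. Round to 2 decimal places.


GSR distance calculation:
n0/n = 1561 / 213 = 7.328638
ln(n0/n) = 1.99179
d = 1.99179 / 0.064 = 31.12 cm

31.12


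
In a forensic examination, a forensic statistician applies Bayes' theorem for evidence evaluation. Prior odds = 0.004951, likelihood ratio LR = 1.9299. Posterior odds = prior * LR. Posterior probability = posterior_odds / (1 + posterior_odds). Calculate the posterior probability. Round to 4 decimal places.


Bayesian evidence evaluation:
Posterior odds = prior_odds * LR = 0.004951 * 1.9299 = 0.009554935
Posterior probability = posterior_odds / (1 + posterior_odds)
= 0.009554935 / (1 + 0.009554935)
= 0.009554935 / 1.009554935
= 0.0095

0.0095


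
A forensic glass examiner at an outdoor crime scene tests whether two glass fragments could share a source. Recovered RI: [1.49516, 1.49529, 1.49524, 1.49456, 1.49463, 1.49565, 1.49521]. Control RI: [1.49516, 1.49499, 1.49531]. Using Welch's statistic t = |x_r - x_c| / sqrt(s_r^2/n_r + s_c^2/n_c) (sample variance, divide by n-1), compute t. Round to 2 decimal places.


Welch's t-criterion for glass RI comparison:
Recovered mean = sum / n_r = 10.46574 / 7 = 1.4951057
Control mean = sum / n_c = 4.48546 / 3 = 1.4951533
Recovered sample variance s_r^2 = 1.47695e-07
Control sample variance s_c^2 = 2.56333e-08
Welch SE (unpooled) = sqrt(s_r^2/n_r + s_c^2/n_c) = sqrt(2.10993e-08 + 8.54444e-09) = sqrt(2.96437e-08) = 0.000172173
|mean_r - mean_c| = 4.7619e-05
t = 4.7619e-05 / 0.000172173 = 0.28

0.28


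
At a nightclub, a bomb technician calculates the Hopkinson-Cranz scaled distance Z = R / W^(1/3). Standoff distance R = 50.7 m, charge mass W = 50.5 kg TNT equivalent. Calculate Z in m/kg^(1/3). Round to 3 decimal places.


Scaled distance calculation:
W^(1/3) = 50.5^(1/3) = 3.696271
Z = R / W^(1/3) = 50.7 / 3.696271
Z = 13.717 m/kg^(1/3)

13.717


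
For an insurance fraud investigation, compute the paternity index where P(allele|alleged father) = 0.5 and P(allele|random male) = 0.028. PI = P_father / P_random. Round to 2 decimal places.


Paternity Index calculation:
PI = P(allele|father) / P(allele|random)
PI = 0.5 / 0.028
PI = 17.86

17.86


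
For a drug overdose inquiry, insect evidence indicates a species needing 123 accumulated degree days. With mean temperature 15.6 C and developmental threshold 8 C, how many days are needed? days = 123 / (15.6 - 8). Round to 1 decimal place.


Insect development time:
Effective temperature = avg_temp - T_base = 15.6 - 8 = 7.6 C
Days = ADD / effective_temp = 123 / 7.6 = 16.2 days

16.2


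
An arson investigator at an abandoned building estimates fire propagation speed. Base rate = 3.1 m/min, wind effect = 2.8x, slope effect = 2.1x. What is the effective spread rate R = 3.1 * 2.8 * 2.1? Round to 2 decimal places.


Fire spread rate calculation:
R = R0 * wind_factor * slope_factor
= 3.1 * 2.8 * 2.1
= 8.68 * 2.1
= 18.23 m/min

18.23


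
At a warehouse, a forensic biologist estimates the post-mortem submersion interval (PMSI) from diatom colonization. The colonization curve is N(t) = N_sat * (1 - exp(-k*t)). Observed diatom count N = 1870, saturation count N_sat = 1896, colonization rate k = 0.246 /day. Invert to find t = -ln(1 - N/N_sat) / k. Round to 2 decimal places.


PMSI from diatom colonization curve:
N / N_sat = 1870 / 1896 = 0.986287
1 - N/N_sat = 0.013713
ln(1 - N/N_sat) = -4.289411
t = -ln(1 - N/N_sat) / k = -(-4.289411) / 0.246 = 17.44 days

17.44


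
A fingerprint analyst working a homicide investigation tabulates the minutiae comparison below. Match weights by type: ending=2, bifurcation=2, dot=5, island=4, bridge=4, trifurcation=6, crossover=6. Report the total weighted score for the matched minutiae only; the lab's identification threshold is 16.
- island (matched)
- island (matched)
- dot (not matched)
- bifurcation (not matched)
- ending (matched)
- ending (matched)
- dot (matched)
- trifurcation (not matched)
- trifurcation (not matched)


Weighted minutiae match score:
  island: matched, +4 (running total 4)
  island: matched, +4 (running total 8)
  dot: not matched, +0
  bifurcation: not matched, +0
  ending: matched, +2 (running total 10)
  ending: matched, +2 (running total 12)
  dot: matched, +5 (running total 17)
  trifurcation: not matched, +0
  trifurcation: not matched, +0
Total score = 17
Threshold = 16; verdict = identification

17


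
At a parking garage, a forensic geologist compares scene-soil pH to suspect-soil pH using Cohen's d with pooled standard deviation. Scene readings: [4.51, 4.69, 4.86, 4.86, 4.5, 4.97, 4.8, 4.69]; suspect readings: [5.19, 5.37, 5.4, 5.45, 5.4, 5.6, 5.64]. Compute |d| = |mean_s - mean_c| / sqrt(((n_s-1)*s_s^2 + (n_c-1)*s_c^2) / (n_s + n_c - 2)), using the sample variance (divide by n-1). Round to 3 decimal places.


Pooled-variance Cohen's d for soil pH comparison:
Scene mean = 37.88 / 8 = 4.735
Suspect mean = 38.05 / 7 = 5.435714
Scene sample variance s_s^2 = 0.028657
Suspect sample variance s_c^2 = 0.022695
Pooled variance = ((n_s-1)*s_s^2 + (n_c-1)*s_c^2) / (n_s + n_c - 2) = 0.025905
Pooled SD = sqrt(0.025905) = 0.16095
Mean difference = -0.700714
|d| = |-0.700714| / 0.16095 = 4.354

4.354


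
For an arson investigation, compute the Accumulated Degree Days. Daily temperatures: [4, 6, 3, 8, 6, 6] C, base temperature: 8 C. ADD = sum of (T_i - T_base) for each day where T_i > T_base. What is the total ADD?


Computing ADD day by day:
Day 1: max(0, 4 - 8) = 0
Day 2: max(0, 6 - 8) = 0
Day 3: max(0, 3 - 8) = 0
Day 4: max(0, 8 - 8) = 0
Day 5: max(0, 6 - 8) = 0
Day 6: max(0, 6 - 8) = 0
Total ADD = 0

0


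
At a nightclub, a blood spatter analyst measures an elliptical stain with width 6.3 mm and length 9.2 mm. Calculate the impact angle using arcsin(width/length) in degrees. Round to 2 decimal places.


Blood spatter impact angle calculation:
width / length = 6.3 / 9.2 = 0.684783
angle = arcsin(0.684783)
angle = 43.22 degrees

43.22


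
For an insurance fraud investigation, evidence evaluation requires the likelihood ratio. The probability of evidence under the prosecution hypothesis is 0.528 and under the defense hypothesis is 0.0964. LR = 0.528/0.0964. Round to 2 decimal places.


Likelihood ratio calculation:
LR = P(E|Hp) / P(E|Hd)
LR = 0.528 / 0.0964
LR = 5.48

5.48


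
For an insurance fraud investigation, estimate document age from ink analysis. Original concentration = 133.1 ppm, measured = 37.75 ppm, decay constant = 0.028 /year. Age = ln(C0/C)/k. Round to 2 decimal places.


Document age estimation:
C0/C = 133.1 / 37.75 = 3.525828
ln(C0/C) = 1.260115
t = 1.260115 / 0.028 = 45.00 years

45.00


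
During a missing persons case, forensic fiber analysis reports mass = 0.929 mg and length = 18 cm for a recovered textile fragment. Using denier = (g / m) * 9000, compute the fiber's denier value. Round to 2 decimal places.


Denier calculation:
Mass in grams = 0.929 mg / 1000 = 0.000929 g
Length in meters = 18 cm / 100 = 0.18 m
Linear density = mass / length = 0.000929 / 0.18 = 0.00516111 g/m
Denier = (g/m) * 9000 = 0.00516111 * 9000 = 46.45

46.45


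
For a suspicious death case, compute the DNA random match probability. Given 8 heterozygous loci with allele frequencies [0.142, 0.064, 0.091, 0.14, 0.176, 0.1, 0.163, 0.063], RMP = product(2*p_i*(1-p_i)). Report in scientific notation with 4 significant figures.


Computing RMP for 8 loci:
Locus 1: 2 * 0.142 * 0.858 = 0.243672
Locus 2: 2 * 0.064 * 0.936 = 0.119808
Locus 3: 2 * 0.091 * 0.909 = 0.165438
Locus 4: 2 * 0.14 * 0.86 = 0.2408
Locus 5: 2 * 0.176 * 0.824 = 0.290048
Locus 6: 2 * 0.1 * 0.9 = 0.18
Locus 7: 2 * 0.163 * 0.837 = 0.272862
Locus 8: 2 * 0.063 * 0.937 = 0.118062
RMP = 1.956e-06

1.956e-06


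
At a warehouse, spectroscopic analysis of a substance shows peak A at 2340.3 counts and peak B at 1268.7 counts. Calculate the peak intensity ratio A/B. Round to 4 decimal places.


Spectral peak ratio:
Peak A = 2340.3 counts
Peak B = 1268.7 counts
Ratio = 2340.3 / 1268.7 = 1.8446

1.8446


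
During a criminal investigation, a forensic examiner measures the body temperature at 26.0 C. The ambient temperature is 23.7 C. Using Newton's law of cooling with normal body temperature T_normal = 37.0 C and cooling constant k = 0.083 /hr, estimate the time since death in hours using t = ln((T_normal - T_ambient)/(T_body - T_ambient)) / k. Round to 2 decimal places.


Using Newton's law of cooling:
t = ln((T_normal - T_ambient) / (T_body - T_ambient)) / k
T_normal - T_ambient = 13.3
T_body - T_ambient = 2.3
Ratio = 5.782609
ln(ratio) = 1.754855
t = 1.754855 / 0.083 = 21.14 hours

21.14


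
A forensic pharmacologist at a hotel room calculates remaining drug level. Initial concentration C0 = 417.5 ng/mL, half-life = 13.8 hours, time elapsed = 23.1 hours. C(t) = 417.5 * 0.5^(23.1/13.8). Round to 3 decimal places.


Drug concentration decay:
Number of half-lives = t / t_half = 23.1 / 13.8 = 1.673913
Decay factor = 0.5^1.673913 = 0.31340215
C(t) = 417.5 * 0.31340215 = 130.845 ng/mL

130.845


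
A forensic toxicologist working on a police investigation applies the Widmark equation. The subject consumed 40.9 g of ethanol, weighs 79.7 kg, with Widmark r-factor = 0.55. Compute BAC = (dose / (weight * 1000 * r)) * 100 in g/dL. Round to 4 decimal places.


Applying the Widmark formula:
BAC = (dose_g / (body_wt * 1000 * r)) * 100
Denominator = 79.7 * 1000 * 0.55 = 43835
BAC = (40.9 / 43835) * 100
BAC = 0.0933 g/dL

0.0933


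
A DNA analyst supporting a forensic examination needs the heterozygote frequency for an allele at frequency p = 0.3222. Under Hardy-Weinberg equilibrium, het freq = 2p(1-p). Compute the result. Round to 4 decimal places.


Hardy-Weinberg heterozygote frequency:
q = 1 - p = 1 - 0.3222 = 0.6778
2pq = 2 * 0.3222 * 0.6778 = 0.4368

0.4368


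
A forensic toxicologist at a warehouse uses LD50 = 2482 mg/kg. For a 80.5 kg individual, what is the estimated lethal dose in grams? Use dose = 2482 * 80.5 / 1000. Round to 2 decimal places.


Lethal dose calculation:
Lethal dose = LD50 * body_weight / 1000
= 2482 * 80.5 / 1000
= 199801 / 1000
= 199.80 g

199.80


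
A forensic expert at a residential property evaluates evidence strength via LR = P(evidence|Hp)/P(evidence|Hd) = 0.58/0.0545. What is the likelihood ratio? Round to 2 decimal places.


Likelihood ratio calculation:
LR = P(E|Hp) / P(E|Hd)
LR = 0.58 / 0.0545
LR = 10.64

10.64


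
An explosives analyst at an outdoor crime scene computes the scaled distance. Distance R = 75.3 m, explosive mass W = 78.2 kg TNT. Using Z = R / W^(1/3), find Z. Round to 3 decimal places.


Scaled distance calculation:
W^(1/3) = 78.2^(1/3) = 4.276307
Z = R / W^(1/3) = 75.3 / 4.276307
Z = 17.609 m/kg^(1/3)

17.609


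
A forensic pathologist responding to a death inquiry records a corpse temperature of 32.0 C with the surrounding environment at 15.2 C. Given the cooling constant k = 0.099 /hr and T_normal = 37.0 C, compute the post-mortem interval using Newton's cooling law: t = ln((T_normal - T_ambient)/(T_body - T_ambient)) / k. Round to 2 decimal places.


Using Newton's law of cooling:
t = ln((T_normal - T_ambient) / (T_body - T_ambient)) / k
T_normal - T_ambient = 21.8
T_body - T_ambient = 16.8
Ratio = 1.297619
ln(ratio) = 0.260531
t = 0.260531 / 0.099 = 2.63 hours

2.63


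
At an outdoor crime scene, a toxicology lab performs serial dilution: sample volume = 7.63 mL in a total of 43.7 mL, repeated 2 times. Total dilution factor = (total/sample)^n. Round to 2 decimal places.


Dilution factor calculation:
Single dilution = V_total / V_sample = 43.7 / 7.63 ≈ 5.727392
Number of dilutions = 2
Total DF = (43.7 / 7.63)^2 (full precision, rounded at the end) = 32.80

32.80


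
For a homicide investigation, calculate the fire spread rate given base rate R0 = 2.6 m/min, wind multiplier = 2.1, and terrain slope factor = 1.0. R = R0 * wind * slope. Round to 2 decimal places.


Fire spread rate calculation:
R = R0 * wind_factor * slope_factor
= 2.6 * 2.1 * 1.0
= 5.46 * 1.0
= 5.46 m/min

5.46


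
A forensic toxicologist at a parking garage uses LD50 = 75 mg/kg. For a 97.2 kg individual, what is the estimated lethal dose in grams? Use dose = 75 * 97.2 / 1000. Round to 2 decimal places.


Lethal dose calculation:
Lethal dose = LD50 * body_weight / 1000
= 75 * 97.2 / 1000
= 7290 / 1000
= 7.29 g

7.29


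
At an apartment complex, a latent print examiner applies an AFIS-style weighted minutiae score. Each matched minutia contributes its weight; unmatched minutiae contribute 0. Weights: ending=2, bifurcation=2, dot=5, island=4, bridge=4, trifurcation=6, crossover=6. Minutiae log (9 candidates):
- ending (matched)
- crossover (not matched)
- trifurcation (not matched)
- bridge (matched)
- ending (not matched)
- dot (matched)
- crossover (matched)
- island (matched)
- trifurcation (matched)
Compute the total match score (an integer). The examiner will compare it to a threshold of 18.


Weighted minutiae match score:
  ending: matched, +2 (running total 2)
  crossover: not matched, +0
  trifurcation: not matched, +0
  bridge: matched, +4 (running total 6)
  ending: not matched, +0
  dot: matched, +5 (running total 11)
  crossover: matched, +6 (running total 17)
  island: matched, +4 (running total 21)
  trifurcation: matched, +6 (running total 27)
Total score = 27
Threshold = 18; verdict = identification

27


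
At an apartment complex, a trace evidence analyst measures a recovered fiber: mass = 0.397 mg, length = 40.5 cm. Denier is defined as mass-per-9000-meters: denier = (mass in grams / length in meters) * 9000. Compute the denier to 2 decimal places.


Denier calculation:
Mass in grams = 0.397 mg / 1000 = 0.000397 g
Length in meters = 40.5 cm / 100 = 0.405 m
Linear density = mass / length = 0.000397 / 0.405 = 0.00098025 g/m
Denier = (g/m) * 9000 = 0.00098025 * 9000 = 8.82

8.82


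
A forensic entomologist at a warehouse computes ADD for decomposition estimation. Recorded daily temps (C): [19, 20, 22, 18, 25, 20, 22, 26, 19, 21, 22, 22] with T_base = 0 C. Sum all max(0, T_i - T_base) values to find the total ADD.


Computing ADD day by day:
Day 1: max(0, 19 - 0) = 19
Day 2: max(0, 20 - 0) = 20
Day 3: max(0, 22 - 0) = 22
Day 4: max(0, 18 - 0) = 18
Day 5: max(0, 25 - 0) = 25
Day 6: max(0, 20 - 0) = 20
Day 7: max(0, 22 - 0) = 22
Day 8: max(0, 26 - 0) = 26
Day 9: max(0, 19 - 0) = 19
Day 10: max(0, 21 - 0) = 21
Day 11: max(0, 22 - 0) = 22
Day 12: max(0, 22 - 0) = 22
Total ADD = 256

256


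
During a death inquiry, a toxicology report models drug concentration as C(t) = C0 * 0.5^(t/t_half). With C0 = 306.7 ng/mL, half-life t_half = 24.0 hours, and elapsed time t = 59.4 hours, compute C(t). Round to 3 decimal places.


Drug concentration decay:
Number of half-lives = t / t_half = 59.4 / 24.0 = 2.475
Decay factor = 0.5^2.475 = 0.1798667
C(t) = 306.7 * 0.1798667 = 55.165 ng/mL

55.165


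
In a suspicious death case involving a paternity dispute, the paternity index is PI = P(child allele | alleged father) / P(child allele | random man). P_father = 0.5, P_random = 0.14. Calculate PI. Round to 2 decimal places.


Paternity Index calculation:
PI = P(allele|father) / P(allele|random)
PI = 0.5 / 0.14
PI = 3.57

3.57


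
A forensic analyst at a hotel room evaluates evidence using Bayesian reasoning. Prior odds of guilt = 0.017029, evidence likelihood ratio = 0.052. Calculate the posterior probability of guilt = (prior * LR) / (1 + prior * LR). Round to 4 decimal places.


Bayesian evidence evaluation:
Posterior odds = prior_odds * LR = 0.017029 * 0.052 = 0.000885508
Posterior probability = posterior_odds / (1 + posterior_odds)
= 0.000885508 / (1 + 0.000885508)
= 0.000885508 / 1.000885508
= 0.0009

0.0009


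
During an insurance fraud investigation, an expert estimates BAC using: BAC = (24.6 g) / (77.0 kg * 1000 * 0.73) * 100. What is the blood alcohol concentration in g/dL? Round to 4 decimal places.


Applying the Widmark formula:
BAC = (dose_g / (body_wt * 1000 * r)) * 100
Denominator = 77.0 * 1000 * 0.73 = 56210
BAC = (24.6 / 56210) * 100
BAC = 0.0438 g/dL

0.0438


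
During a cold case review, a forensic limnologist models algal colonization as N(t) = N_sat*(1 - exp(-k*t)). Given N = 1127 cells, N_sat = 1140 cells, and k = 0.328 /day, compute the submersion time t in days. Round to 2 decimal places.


PMSI from diatom colonization curve:
N / N_sat = 1127 / 1140 = 0.988596
1 - N/N_sat = 0.011404
ln(1 - N/N_sat) = -4.473791
t = -ln(1 - N/N_sat) / k = -(-4.473791) / 0.328 = 13.64 days

13.64


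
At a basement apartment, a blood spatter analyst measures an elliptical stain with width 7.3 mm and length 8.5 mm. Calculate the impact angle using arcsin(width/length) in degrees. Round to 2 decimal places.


Blood spatter impact angle calculation:
width / length = 7.3 / 8.5 = 0.858824
angle = arcsin(0.858824)
angle = 59.18 degrees

59.18


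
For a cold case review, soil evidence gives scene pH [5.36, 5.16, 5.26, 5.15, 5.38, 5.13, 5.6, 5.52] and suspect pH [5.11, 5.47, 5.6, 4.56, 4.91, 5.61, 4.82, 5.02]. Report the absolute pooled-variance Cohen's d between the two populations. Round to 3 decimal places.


Pooled-variance Cohen's d for soil pH comparison:
Scene mean = 42.56 / 8 = 5.32
Suspect mean = 41.1 / 8 = 5.1375
Scene sample variance s_s^2 = 0.031114
Suspect sample variance s_c^2 = 0.149764
Pooled variance = ((n_s-1)*s_s^2 + (n_c-1)*s_c^2) / (n_s + n_c - 2) = 0.090439
Pooled SD = sqrt(0.090439) = 0.300731
Mean difference = 0.1825
|d| = |0.1825| / 0.300731 = 0.607

0.607


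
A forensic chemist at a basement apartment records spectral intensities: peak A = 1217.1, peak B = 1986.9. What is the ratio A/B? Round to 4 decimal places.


Spectral peak ratio:
Peak A = 1217.1 counts
Peak B = 1986.9 counts
Ratio = 1217.1 / 1986.9 = 0.6126

0.6126


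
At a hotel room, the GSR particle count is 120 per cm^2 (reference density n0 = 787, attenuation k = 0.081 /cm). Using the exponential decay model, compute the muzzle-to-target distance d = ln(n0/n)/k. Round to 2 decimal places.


GSR distance calculation:
n0/n = 787 / 120 = 6.558333
ln(n0/n) = 1.880736
d = 1.880736 / 0.081 = 23.22 cm

23.22


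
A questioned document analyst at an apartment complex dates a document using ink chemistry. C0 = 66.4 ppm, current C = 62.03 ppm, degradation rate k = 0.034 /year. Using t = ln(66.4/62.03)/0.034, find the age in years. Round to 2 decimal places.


Document age estimation:
C0/C = 66.4 / 62.03 = 1.07045
ln(C0/C) = 0.068079
t = 0.068079 / 0.034 = 2.00 years

2.00


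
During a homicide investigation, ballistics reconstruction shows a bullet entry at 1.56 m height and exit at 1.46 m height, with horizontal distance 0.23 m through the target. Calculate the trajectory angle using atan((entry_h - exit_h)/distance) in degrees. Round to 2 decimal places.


Bullet trajectory angle:
Height difference = 1.56 - 1.46 = 0.1 m
angle = atan(0.1 / 0.23)
angle = atan(0.434783)
angle = 23.50 degrees

23.50


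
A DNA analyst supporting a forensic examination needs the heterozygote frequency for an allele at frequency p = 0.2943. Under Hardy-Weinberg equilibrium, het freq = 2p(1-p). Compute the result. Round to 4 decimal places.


Hardy-Weinberg heterozygote frequency:
q = 1 - p = 1 - 0.2943 = 0.7057
2pq = 2 * 0.2943 * 0.7057 = 0.4154

0.4154


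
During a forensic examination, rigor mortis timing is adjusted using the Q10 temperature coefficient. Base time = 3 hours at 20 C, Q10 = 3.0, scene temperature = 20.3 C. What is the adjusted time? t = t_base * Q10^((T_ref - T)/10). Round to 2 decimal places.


Rigor mortis time adjustment:
Exponent = (T_ref - T_actual) / 10 = (20 - 20.3) / 10 = -0.03
Q10 factor = 3.0^-0.03 = 0.96758
t_adjusted = 3 * 0.96758 = 2.90 hours

2.90


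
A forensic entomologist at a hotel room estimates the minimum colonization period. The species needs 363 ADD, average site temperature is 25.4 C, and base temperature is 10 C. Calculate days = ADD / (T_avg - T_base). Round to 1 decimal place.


Insect development time:
Effective temperature = avg_temp - T_base = 25.4 - 10 = 15.4 C
Days = ADD / effective_temp = 363 / 15.4 = 23.6 days

23.6


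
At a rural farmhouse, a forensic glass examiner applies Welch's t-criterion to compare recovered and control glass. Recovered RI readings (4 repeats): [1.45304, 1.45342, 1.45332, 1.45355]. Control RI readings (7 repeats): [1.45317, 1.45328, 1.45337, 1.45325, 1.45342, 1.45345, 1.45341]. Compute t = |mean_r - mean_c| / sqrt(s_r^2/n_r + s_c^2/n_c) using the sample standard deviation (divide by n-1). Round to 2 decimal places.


Welch's t-criterion for glass RI comparison:
Recovered mean = sum / n_r = 5.81333 / 4 = 1.4533325
Control mean = sum / n_c = 10.17335 / 7 = 1.4533357
Recovered sample variance s_r^2 = 4.68917e-08
Control sample variance s_c^2 = 1.07952e-08
Welch SE (unpooled) = sqrt(s_r^2/n_r + s_c^2/n_c) = sqrt(1.17229e-08 + 1.54218e-09) = sqrt(1.32651e-08) = 0.000115174
|mean_r - mean_c| = 3.21429e-06
t = 3.21429e-06 / 0.000115174 = 0.03

0.03


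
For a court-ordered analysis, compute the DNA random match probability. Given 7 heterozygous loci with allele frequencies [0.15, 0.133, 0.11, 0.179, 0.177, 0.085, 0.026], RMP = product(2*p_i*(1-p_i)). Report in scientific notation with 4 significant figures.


Computing RMP for 7 loci:
Locus 1: 2 * 0.15 * 0.85 = 0.255
Locus 2: 2 * 0.133 * 0.867 = 0.230622
Locus 3: 2 * 0.11 * 0.89 = 0.1958
Locus 4: 2 * 0.179 * 0.821 = 0.293918
Locus 5: 2 * 0.177 * 0.823 = 0.291342
Locus 6: 2 * 0.085 * 0.915 = 0.15555
Locus 7: 2 * 0.026 * 0.974 = 0.050648
RMP = 7.768e-06

7.768e-06


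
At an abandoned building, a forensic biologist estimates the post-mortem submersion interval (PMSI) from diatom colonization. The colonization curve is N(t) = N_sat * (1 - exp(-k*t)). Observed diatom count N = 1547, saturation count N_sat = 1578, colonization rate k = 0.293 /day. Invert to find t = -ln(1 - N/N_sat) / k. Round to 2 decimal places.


PMSI from diatom colonization curve:
N / N_sat = 1547 / 1578 = 0.980355
1 - N/N_sat = 0.019645
ln(1 - N/N_sat) = -3.929932
t = -ln(1 - N/N_sat) / k = -(-3.929932) / 0.293 = 13.41 days

13.41


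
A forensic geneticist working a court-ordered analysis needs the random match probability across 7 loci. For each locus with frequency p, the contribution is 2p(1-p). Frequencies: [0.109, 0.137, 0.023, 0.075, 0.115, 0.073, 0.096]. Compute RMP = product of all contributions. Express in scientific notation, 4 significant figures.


Computing RMP for 7 loci:
Locus 1: 2 * 0.109 * 0.891 = 0.194238
Locus 2: 2 * 0.137 * 0.863 = 0.236462
Locus 3: 2 * 0.023 * 0.977 = 0.044942
Locus 4: 2 * 0.075 * 0.925 = 0.13875
Locus 5: 2 * 0.115 * 0.885 = 0.20355
Locus 6: 2 * 0.073 * 0.927 = 0.135342
Locus 7: 2 * 0.096 * 0.904 = 0.173568
RMP = 1.369e-06

1.369e-06


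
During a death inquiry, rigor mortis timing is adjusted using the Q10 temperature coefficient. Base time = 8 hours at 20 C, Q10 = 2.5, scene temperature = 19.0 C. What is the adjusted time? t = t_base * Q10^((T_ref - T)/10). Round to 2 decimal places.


Rigor mortis time adjustment:
Exponent = (T_ref - T_actual) / 10 = (20 - 19.0) / 10 = 0.1
Q10 factor = 2.5^0.1 = 1.09596
t_adjusted = 8 * 1.09596 = 8.77 hours

8.77


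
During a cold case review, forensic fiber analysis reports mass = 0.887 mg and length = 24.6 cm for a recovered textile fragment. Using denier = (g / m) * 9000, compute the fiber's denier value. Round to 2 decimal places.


Denier calculation:
Mass in grams = 0.887 mg / 1000 = 0.000887 g
Length in meters = 24.6 cm / 100 = 0.246 m
Linear density = mass / length = 0.000887 / 0.246 = 0.00360569 g/m
Denier = (g/m) * 9000 = 0.00360569 * 9000 = 32.45

32.45


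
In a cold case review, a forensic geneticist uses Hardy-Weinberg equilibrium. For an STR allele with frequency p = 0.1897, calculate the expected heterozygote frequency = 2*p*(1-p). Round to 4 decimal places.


Hardy-Weinberg heterozygote frequency:
q = 1 - p = 1 - 0.1897 = 0.8103
2pq = 2 * 0.1897 * 0.8103 = 0.3074

0.3074


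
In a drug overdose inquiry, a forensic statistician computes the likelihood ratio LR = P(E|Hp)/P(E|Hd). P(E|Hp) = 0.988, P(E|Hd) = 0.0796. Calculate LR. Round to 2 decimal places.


Likelihood ratio calculation:
LR = P(E|Hp) / P(E|Hd)
LR = 0.988 / 0.0796
LR = 12.41

12.41


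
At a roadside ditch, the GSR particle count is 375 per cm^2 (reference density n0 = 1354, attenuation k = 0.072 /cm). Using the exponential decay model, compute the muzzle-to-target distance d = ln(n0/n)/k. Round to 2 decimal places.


GSR distance calculation:
n0/n = 1354 / 375 = 3.610667
ln(n0/n) = 1.283893
d = 1.283893 / 0.072 = 17.83 cm

17.83


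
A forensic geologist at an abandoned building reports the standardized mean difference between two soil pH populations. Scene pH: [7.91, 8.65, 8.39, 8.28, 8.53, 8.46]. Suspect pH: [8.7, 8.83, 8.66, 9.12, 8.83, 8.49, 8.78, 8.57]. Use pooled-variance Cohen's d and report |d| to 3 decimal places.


Pooled-variance Cohen's d for soil pH comparison:
Scene mean = 50.22 / 6 = 8.37
Suspect mean = 69.98 / 8 = 8.7475
Scene sample variance s_s^2 = 0.06644
Suspect sample variance s_c^2 = 0.037307
Pooled variance = ((n_s-1)*s_s^2 + (n_c-1)*s_c^2) / (n_s + n_c - 2) = 0.049446
Pooled SD = sqrt(0.049446) = 0.222365
Mean difference = -0.3775
|d| = |-0.3775| / 0.222365 = 1.698

1.698


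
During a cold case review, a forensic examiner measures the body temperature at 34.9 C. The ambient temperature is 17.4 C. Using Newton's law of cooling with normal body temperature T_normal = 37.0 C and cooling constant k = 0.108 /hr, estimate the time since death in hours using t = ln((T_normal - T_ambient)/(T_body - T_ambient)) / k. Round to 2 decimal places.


Using Newton's law of cooling:
t = ln((T_normal - T_ambient) / (T_body - T_ambient)) / k
T_normal - T_ambient = 19.6
T_body - T_ambient = 17.5
Ratio = 1.12
ln(ratio) = 0.113329
t = 0.113329 / 0.108 = 1.05 hours

1.05


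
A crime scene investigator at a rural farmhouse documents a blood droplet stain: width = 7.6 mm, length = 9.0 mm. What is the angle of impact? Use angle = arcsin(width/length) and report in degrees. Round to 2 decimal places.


Blood spatter impact angle calculation:
width / length = 7.6 / 9.0 = 0.844444
angle = arcsin(0.844444)
angle = 57.61 degrees

57.61


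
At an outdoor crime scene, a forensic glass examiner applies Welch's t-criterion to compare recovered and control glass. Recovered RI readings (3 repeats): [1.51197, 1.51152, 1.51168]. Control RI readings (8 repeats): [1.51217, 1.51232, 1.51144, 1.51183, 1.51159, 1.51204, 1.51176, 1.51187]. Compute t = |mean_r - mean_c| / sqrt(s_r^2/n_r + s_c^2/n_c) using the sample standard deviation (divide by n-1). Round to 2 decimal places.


Welch's t-criterion for glass RI comparison:
Recovered mean = sum / n_r = 4.53517 / 3 = 1.5117233
Control mean = sum / n_c = 12.09502 / 8 = 1.5118775
Recovered sample variance s_r^2 = 5.20333e-08
Control sample variance s_c^2 = 8.54214e-08
Welch SE (unpooled) = sqrt(s_r^2/n_r + s_c^2/n_c) = sqrt(1.73444e-08 + 1.06777e-08) = sqrt(2.80221e-08) = 0.000167398
|mean_r - mean_c| = 0.000154167
t = 0.000154167 / 0.000167398 = 0.92

0.92


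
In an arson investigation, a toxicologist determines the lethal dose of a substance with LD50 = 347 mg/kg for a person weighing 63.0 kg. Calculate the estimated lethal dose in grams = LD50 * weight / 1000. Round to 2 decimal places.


Lethal dose calculation:
Lethal dose = LD50 * body_weight / 1000
= 347 * 63.0 / 1000
= 21861 / 1000
= 21.86 g

21.86


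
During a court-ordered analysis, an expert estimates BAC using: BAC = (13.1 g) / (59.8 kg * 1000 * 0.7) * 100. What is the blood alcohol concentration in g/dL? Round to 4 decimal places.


Applying the Widmark formula:
BAC = (dose_g / (body_wt * 1000 * r)) * 100
Denominator = 59.8 * 1000 * 0.7 = 41860
BAC = (13.1 / 41860) * 100
BAC = 0.0313 g/dL

0.0313


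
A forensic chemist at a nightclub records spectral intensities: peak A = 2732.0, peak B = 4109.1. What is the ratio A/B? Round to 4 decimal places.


Spectral peak ratio:
Peak A = 2732.0 counts
Peak B = 4109.1 counts
Ratio = 2732.0 / 4109.1 = 0.6649

0.6649


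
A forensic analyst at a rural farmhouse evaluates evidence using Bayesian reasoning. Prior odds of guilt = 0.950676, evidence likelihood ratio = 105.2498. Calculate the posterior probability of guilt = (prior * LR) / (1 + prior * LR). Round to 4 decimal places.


Bayesian evidence evaluation:
Posterior odds = prior_odds * LR = 0.950676 * 105.2498 = 100.0585
Posterior probability = posterior_odds / (1 + posterior_odds)
= 100.0585 / (1 + 100.0585)
= 100.0585 / 101.0585
= 0.9901

0.9901


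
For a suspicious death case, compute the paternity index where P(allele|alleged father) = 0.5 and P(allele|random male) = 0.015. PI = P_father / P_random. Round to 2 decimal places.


Paternity Index calculation:
PI = P(allele|father) / P(allele|random)
PI = 0.5 / 0.015
PI = 33.33

33.33


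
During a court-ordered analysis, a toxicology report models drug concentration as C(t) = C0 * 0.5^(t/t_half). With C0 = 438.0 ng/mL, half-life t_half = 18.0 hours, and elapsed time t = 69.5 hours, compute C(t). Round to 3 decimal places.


Drug concentration decay:
Number of half-lives = t / t_half = 69.5 / 18.0 = 3.861111
Decay factor = 0.5^3.861111 = 0.06881606
C(t) = 438.0 * 0.06881606 = 30.141 ng/mL

30.141


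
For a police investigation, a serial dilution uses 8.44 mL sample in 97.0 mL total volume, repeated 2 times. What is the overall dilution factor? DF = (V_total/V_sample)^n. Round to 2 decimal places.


Dilution factor calculation:
Single dilution = V_total / V_sample = 97.0 / 8.44 ≈ 11.492891
Number of dilutions = 2
Total DF = (97.0 / 8.44)^2 (full precision, rounded at the end) = 132.09

132.09


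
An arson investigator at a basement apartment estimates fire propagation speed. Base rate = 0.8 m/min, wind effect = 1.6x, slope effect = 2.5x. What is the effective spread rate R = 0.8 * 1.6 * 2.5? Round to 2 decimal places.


Fire spread rate calculation:
R = R0 * wind_factor * slope_factor
= 0.8 * 1.6 * 2.5
= 1.28 * 2.5
= 3.20 m/min

3.20


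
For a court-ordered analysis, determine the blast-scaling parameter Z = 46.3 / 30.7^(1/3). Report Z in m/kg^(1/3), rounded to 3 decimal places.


Scaled distance calculation:
W^(1/3) = 30.7^(1/3) = 3.131214
Z = R / W^(1/3) = 46.3 / 3.131214
Z = 14.787 m/kg^(1/3)

14.787


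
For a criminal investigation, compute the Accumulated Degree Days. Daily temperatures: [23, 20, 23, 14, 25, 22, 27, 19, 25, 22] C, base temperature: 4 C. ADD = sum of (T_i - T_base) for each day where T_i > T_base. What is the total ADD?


Computing ADD day by day:
Day 1: max(0, 23 - 4) = 19
Day 2: max(0, 20 - 4) = 16
Day 3: max(0, 23 - 4) = 19
Day 4: max(0, 14 - 4) = 10
Day 5: max(0, 25 - 4) = 21
Day 6: max(0, 22 - 4) = 18
Day 7: max(0, 27 - 4) = 23
Day 8: max(0, 19 - 4) = 15
Day 9: max(0, 25 - 4) = 21
Day 10: max(0, 22 - 4) = 18
Total ADD = 180

180


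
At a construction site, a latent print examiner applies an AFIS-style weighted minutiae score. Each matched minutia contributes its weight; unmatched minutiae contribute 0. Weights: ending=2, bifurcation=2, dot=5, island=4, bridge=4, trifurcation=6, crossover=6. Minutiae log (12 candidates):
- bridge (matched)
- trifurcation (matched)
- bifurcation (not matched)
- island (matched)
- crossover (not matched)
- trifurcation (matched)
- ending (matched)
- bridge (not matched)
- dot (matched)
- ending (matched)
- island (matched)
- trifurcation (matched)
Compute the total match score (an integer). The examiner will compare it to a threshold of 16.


Weighted minutiae match score:
  bridge: matched, +4 (running total 4)
  trifurcation: matched, +6 (running total 10)
  bifurcation: not matched, +0
  island: matched, +4 (running total 14)
  crossover: not matched, +0
  trifurcation: matched, +6 (running total 20)
  ending: matched, +2 (running total 22)
  bridge: not matched, +0
  dot: matched, +5 (running total 27)
  ending: matched, +2 (running total 29)
  island: matched, +4 (running total 33)
  trifurcation: matched, +6 (running total 39)
Total score = 39
Threshold = 16; verdict = identification

39


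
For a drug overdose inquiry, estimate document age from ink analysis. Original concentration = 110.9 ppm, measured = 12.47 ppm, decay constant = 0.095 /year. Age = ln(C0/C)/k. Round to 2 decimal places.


Document age estimation:
C0/C = 110.9 / 12.47 = 8.893344
ln(C0/C) = 2.185303
t = 2.185303 / 0.095 = 23.00 years

23.00


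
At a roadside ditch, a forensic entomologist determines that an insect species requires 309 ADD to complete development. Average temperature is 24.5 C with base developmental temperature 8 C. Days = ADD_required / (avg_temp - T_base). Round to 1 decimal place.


Insect development time:
Effective temperature = avg_temp - T_base = 24.5 - 8 = 16.5 C
Days = ADD / effective_temp = 309 / 16.5 = 18.7 days

18.7


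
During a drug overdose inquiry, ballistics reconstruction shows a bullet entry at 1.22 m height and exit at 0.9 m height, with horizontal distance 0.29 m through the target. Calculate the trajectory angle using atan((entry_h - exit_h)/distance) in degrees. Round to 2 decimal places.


Bullet trajectory angle:
Height difference = 1.22 - 0.9 = 0.32 m
angle = atan(0.32 / 0.29)
angle = atan(1.103448)
angle = 47.82 degrees

47.82


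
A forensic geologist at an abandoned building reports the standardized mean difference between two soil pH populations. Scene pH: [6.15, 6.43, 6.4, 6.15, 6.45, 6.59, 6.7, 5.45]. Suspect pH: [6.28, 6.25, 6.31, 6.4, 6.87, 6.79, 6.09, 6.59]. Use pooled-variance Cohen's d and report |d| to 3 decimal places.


Pooled-variance Cohen's d for soil pH comparison:
Scene mean = 50.32 / 8 = 6.29
Suspect mean = 51.58 / 8 = 6.4475
Scene sample variance s_s^2 = 0.151457
Suspect sample variance s_c^2 = 0.076021
Pooled variance = ((n_s-1)*s_s^2 + (n_c-1)*s_c^2) / (n_s + n_c - 2) = 0.113739
Pooled SD = sqrt(0.113739) = 0.337252
Mean difference = -0.1575
|d| = |-0.1575| / 0.337252 = 0.467

0.467


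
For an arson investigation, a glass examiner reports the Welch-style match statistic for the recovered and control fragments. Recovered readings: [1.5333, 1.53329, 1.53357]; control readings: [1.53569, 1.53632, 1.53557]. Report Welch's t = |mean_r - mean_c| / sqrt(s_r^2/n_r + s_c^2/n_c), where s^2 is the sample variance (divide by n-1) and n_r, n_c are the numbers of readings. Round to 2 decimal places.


Welch's t-criterion for glass RI comparison:
Recovered mean = sum / n_r = 4.60016 / 3 = 1.5333867
Control mean = sum / n_c = 4.60758 / 3 = 1.53586
Recovered sample variance s_r^2 = 2.52333e-08
Control sample variance s_c^2 = 1.623e-07
Welch SE (unpooled) = sqrt(s_r^2/n_r + s_c^2/n_c) = sqrt(8.41111e-09 + 5.41e-08) = sqrt(6.25111e-08) = 0.000250022
|mean_r - mean_c| = 0.00247333
t = 0.00247333 / 0.000250022 = 9.89

9.89


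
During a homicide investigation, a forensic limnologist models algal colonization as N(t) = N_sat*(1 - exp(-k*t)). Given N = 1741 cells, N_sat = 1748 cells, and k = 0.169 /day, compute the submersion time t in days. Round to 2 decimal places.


PMSI from diatom colonization curve:
N / N_sat = 1741 / 1748 = 0.995995
1 - N/N_sat = 0.004005
ln(1 - N/N_sat) = -5.520212
t = -ln(1 - N/N_sat) / k = -(-5.520212) / 0.169 = 32.66 days

32.66


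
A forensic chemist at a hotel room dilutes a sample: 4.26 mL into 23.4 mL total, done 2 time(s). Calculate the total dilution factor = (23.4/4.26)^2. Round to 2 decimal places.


Dilution factor calculation:
Single dilution = V_total / V_sample = 23.4 / 4.26 ≈ 5.492958
Number of dilutions = 2
Total DF = (23.4 / 4.26)^2 (full precision, rounded at the end) = 30.17

30.17


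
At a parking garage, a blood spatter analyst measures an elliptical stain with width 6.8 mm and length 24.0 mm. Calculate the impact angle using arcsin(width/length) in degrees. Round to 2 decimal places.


Blood spatter impact angle calculation:
width / length = 6.8 / 24.0 = 0.283333
angle = arcsin(0.283333)
angle = 16.46 degrees

16.46


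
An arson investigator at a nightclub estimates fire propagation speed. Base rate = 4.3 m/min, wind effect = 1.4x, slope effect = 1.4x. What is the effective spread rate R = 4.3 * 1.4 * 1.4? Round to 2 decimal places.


Fire spread rate calculation:
R = R0 * wind_factor * slope_factor
= 4.3 * 1.4 * 1.4
= 6.02 * 1.4
= 8.43 m/min

8.43


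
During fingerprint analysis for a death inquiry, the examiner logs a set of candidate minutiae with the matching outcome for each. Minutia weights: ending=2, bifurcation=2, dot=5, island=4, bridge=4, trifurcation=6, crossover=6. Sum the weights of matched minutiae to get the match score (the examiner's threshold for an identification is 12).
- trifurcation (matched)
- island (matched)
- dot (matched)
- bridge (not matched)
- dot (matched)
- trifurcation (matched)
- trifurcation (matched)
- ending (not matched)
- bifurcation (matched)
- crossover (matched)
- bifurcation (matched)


Weighted minutiae match score:
  trifurcation: matched, +6 (running total 6)
  island: matched, +4 (running total 10)
  dot: matched, +5 (running total 15)
  bridge: not matched, +0
  dot: matched, +5 (running total 20)
  trifurcation: matched, +6 (running total 26)
  trifurcation: matched, +6 (running total 32)
  ending: not matched, +0
  bifurcation: matched, +2 (running total 34)
  crossover: matched, +6 (running total 40)
  bifurcation: matched, +2 (running total 42)
Total score = 42
Threshold = 12; verdict = identification

42


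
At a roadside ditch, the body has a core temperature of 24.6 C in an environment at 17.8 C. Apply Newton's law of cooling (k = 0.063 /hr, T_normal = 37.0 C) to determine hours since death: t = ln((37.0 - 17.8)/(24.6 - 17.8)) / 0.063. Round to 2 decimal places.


Using Newton's law of cooling:
t = ln((T_normal - T_ambient) / (T_body - T_ambient)) / k
T_normal - T_ambient = 19.2
T_body - T_ambient = 6.8
Ratio = 2.823529
ln(ratio) = 1.037988
t = 1.037988 / 0.063 = 16.48 hours

16.48


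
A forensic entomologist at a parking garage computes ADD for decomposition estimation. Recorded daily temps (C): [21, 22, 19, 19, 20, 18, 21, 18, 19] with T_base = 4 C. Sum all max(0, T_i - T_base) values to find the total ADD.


Computing ADD day by day:
Day 1: max(0, 21 - 4) = 17
Day 2: max(0, 22 - 4) = 18
Day 3: max(0, 19 - 4) = 15
Day 4: max(0, 19 - 4) = 15
Day 5: max(0, 20 - 4) = 16
Day 6: max(0, 18 - 4) = 14
Day 7: max(0, 21 - 4) = 17
Day 8: max(0, 18 - 4) = 14
Day 9: max(0, 19 - 4) = 15
Total ADD = 141

141


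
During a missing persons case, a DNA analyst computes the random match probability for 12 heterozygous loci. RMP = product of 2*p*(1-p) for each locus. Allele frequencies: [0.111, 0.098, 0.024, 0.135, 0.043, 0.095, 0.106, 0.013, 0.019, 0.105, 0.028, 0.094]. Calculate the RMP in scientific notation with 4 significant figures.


Computing RMP for 12 loci:
Locus 1: 2 * 0.111 * 0.889 = 0.197358
Locus 2: 2 * 0.098 * 0.902 = 0.176792
Locus 3: 2 * 0.024 * 0.976 = 0.046848
Locus 4: 2 * 0.135 * 0.865 = 0.23355
Locus 5: 2 * 0.043 * 0.957 = 0.082302
Locus 6: 2 * 0.095 * 0.905 = 0.17195
Locus 7: 2 * 0.106 * 0.894 = 0.189528
Locus 8: 2 * 0.013 * 0.987 = 0.025662
Locus 9: 2 * 0.019 * 0.981 = 0.037278
Locus 10: 2 * 0.105 * 0.895 = 0.18795
Locus 11: 2 * 0.028 * 0.972 = 0.054432
Locus 12: 2 * 0.094 * 0.906 = 0.170328
RMP = 1.707e-12

1.707e-12


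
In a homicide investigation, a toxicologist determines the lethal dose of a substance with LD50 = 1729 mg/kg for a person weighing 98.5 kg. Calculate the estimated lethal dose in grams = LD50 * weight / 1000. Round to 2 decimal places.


Lethal dose calculation:
Lethal dose = LD50 * body_weight / 1000
= 1729 * 98.5 / 1000
= 170306.5 / 1000
= 170.31 g

170.31


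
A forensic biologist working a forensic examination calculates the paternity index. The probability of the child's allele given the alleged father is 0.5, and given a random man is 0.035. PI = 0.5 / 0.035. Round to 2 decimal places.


Paternity Index calculation:
PI = P(allele|father) / P(allele|random)
PI = 0.5 / 0.035
PI = 14.29

14.29
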